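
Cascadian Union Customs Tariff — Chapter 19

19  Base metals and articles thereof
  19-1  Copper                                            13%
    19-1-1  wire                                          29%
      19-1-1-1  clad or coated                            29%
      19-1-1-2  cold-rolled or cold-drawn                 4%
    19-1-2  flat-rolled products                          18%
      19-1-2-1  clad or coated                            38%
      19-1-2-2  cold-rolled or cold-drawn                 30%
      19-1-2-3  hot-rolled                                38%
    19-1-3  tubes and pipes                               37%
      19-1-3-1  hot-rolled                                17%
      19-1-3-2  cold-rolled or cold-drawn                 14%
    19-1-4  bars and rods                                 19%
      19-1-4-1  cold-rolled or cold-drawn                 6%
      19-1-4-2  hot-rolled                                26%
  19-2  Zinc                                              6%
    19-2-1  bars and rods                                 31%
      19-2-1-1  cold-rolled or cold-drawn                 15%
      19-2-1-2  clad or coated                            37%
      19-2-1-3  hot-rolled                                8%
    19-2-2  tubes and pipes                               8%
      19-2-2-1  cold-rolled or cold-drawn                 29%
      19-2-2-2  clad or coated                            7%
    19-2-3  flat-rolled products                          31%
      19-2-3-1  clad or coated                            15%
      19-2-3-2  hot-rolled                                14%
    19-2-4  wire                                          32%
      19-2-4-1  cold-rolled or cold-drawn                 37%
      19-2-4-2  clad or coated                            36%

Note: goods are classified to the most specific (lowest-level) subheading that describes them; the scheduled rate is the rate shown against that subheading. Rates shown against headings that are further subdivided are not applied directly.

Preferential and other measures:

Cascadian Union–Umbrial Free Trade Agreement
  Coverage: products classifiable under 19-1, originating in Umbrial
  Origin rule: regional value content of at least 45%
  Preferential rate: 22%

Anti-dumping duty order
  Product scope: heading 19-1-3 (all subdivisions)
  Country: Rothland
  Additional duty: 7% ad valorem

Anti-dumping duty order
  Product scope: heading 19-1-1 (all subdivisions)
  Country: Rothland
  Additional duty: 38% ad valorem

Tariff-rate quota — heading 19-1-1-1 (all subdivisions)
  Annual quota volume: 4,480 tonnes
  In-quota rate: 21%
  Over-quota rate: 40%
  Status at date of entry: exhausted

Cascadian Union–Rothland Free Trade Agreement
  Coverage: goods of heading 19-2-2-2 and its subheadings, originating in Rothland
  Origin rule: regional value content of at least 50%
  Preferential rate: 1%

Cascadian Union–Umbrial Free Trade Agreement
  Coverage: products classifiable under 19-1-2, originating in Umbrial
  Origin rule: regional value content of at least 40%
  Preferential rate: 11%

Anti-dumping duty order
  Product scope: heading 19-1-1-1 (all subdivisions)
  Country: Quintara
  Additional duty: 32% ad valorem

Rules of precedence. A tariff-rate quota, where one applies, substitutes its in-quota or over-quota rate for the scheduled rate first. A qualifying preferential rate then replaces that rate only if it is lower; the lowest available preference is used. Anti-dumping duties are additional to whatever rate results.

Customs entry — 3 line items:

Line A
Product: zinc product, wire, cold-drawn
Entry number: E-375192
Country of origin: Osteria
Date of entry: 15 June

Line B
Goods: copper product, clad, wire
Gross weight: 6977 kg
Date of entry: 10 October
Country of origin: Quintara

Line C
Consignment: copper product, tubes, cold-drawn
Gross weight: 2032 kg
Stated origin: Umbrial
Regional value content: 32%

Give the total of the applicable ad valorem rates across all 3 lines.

123%

Line A: zinc → 19-2; wire → 19-2-4; cold-drawn → 19-2-4-1. Scheduled 37%. No special measure applies. → 37%.
Line B: copper → 19-1; wire → 19-1-1; clad → 19-1-1-1. Scheduled 29%. quota on 19-1-1-1 exhausted → over-quota 40%; anti-dumping (Quintara, 19-1-1-1): +32%; total 40% + 32% = 72%. → 72%.
Line C: copper → 19-1; tubes → 19-1-3; cold-drawn → 19-1-3-2. Scheduled 14%. Umbrial agreement on 19-1: RVC < 45%; Umbrial agreement on 19-1-2: 19-1-3-2 not covered. → 14%.
Sum: 37% + 72% + 14% = 123%.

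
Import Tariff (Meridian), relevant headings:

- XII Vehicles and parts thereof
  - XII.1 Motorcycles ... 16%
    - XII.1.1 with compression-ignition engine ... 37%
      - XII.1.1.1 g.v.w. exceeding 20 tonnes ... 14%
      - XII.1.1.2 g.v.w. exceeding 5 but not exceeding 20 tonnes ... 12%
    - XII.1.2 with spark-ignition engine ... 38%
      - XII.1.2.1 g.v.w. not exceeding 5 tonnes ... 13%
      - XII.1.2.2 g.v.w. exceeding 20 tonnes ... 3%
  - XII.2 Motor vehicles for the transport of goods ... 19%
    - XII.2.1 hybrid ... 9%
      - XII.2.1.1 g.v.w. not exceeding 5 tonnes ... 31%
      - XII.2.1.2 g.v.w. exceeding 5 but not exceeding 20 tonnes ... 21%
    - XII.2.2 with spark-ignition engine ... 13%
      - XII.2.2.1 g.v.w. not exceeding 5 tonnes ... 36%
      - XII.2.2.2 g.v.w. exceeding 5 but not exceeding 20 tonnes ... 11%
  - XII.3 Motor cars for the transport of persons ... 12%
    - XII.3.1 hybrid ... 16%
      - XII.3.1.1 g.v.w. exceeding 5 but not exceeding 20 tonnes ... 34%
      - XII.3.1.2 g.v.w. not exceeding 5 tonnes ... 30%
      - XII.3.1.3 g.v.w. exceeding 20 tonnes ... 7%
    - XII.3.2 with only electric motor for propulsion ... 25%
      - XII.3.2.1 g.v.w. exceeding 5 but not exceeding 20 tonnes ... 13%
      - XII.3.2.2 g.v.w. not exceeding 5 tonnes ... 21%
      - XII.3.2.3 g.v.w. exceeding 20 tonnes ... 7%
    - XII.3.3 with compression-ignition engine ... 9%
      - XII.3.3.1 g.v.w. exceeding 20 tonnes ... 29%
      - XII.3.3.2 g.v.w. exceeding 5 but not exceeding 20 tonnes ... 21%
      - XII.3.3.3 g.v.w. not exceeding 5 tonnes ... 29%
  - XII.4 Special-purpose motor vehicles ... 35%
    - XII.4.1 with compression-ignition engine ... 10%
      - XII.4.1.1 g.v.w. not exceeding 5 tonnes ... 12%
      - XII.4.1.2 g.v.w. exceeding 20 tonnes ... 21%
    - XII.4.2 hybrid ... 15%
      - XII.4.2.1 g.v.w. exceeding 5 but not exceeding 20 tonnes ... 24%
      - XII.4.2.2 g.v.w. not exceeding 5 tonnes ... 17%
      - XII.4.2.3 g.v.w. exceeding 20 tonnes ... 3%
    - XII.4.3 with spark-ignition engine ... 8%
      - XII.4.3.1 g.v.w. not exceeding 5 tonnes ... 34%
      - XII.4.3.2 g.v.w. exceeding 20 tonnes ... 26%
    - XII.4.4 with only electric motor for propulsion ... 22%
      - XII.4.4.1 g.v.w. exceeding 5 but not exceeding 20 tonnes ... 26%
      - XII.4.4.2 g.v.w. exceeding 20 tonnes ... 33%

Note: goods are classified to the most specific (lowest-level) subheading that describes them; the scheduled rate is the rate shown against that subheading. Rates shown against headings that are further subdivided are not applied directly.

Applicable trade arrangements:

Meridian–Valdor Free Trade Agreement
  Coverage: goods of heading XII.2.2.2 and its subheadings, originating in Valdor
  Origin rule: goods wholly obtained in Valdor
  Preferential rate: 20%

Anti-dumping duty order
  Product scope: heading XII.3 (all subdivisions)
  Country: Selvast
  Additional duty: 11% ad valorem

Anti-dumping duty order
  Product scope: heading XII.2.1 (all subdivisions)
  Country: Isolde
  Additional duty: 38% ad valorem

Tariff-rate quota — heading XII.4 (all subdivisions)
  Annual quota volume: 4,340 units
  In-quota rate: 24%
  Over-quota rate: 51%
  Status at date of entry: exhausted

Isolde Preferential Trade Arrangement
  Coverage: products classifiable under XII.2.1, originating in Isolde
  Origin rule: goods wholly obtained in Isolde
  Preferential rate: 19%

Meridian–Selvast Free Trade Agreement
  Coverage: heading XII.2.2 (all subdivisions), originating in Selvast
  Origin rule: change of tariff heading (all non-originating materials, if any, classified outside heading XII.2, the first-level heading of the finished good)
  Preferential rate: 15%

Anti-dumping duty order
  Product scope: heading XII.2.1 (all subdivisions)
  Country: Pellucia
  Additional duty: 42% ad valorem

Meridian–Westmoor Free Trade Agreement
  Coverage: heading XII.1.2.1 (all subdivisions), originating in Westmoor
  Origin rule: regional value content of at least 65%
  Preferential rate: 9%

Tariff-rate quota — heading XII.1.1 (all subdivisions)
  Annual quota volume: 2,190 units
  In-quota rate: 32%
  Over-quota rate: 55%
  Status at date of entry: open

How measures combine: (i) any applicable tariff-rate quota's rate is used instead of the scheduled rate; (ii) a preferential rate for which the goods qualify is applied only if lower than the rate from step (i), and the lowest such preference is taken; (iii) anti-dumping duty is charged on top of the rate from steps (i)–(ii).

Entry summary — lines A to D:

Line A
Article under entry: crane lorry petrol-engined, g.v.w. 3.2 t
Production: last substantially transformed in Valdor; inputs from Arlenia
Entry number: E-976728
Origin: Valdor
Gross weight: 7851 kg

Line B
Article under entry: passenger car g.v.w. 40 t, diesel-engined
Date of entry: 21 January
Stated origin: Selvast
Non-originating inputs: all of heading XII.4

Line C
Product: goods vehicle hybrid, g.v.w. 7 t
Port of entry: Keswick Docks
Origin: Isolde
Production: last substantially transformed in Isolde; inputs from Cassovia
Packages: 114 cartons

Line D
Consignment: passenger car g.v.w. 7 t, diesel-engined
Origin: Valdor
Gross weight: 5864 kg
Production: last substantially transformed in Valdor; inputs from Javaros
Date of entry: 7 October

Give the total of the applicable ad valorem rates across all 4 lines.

Line A: crane lorry → XII.4; petrol-engined → XII.4.3; g.v.w. 3.2 t → XII.4.3.1. Scheduled 34%. quota on XII.4 exhausted → over-quota 51%; Valdor agreement on XII.2.2.2: XII.4.3.1 not covered. → 51%.
Line B: passenger car → XII.3; diesel-engined → XII.3.3; g.v.w. 40 t → XII.3.3.1. Scheduled 29%. Selvast agreement on XII.2.2: XII.3.3.1 not covered; anti-dumping (Selvast, XII.3): +11%; total 29% + 11% = 40%. → 40%.
Line C: goods vehicle → XII.2; hybrid → XII.2.1; g.v.w. 7 t → XII.2.1.2. Scheduled 21%. Isolde agreement on XII.2.1: not wholly obtained; anti-dumping (Isolde, XII.2.1): +38%; total 21% + 38% = 59%. → 59%.
Line D: passenger car → XII.3; diesel-engined → XII.3.3; g.v.w. 7 t → XII.3.3.2. Scheduled 21%. Valdor agreement on XII.2.2.2: XII.3.3.2 not covered. → 21%.
Sum: 51% + 40% + 59% + 21% = 171%.

171%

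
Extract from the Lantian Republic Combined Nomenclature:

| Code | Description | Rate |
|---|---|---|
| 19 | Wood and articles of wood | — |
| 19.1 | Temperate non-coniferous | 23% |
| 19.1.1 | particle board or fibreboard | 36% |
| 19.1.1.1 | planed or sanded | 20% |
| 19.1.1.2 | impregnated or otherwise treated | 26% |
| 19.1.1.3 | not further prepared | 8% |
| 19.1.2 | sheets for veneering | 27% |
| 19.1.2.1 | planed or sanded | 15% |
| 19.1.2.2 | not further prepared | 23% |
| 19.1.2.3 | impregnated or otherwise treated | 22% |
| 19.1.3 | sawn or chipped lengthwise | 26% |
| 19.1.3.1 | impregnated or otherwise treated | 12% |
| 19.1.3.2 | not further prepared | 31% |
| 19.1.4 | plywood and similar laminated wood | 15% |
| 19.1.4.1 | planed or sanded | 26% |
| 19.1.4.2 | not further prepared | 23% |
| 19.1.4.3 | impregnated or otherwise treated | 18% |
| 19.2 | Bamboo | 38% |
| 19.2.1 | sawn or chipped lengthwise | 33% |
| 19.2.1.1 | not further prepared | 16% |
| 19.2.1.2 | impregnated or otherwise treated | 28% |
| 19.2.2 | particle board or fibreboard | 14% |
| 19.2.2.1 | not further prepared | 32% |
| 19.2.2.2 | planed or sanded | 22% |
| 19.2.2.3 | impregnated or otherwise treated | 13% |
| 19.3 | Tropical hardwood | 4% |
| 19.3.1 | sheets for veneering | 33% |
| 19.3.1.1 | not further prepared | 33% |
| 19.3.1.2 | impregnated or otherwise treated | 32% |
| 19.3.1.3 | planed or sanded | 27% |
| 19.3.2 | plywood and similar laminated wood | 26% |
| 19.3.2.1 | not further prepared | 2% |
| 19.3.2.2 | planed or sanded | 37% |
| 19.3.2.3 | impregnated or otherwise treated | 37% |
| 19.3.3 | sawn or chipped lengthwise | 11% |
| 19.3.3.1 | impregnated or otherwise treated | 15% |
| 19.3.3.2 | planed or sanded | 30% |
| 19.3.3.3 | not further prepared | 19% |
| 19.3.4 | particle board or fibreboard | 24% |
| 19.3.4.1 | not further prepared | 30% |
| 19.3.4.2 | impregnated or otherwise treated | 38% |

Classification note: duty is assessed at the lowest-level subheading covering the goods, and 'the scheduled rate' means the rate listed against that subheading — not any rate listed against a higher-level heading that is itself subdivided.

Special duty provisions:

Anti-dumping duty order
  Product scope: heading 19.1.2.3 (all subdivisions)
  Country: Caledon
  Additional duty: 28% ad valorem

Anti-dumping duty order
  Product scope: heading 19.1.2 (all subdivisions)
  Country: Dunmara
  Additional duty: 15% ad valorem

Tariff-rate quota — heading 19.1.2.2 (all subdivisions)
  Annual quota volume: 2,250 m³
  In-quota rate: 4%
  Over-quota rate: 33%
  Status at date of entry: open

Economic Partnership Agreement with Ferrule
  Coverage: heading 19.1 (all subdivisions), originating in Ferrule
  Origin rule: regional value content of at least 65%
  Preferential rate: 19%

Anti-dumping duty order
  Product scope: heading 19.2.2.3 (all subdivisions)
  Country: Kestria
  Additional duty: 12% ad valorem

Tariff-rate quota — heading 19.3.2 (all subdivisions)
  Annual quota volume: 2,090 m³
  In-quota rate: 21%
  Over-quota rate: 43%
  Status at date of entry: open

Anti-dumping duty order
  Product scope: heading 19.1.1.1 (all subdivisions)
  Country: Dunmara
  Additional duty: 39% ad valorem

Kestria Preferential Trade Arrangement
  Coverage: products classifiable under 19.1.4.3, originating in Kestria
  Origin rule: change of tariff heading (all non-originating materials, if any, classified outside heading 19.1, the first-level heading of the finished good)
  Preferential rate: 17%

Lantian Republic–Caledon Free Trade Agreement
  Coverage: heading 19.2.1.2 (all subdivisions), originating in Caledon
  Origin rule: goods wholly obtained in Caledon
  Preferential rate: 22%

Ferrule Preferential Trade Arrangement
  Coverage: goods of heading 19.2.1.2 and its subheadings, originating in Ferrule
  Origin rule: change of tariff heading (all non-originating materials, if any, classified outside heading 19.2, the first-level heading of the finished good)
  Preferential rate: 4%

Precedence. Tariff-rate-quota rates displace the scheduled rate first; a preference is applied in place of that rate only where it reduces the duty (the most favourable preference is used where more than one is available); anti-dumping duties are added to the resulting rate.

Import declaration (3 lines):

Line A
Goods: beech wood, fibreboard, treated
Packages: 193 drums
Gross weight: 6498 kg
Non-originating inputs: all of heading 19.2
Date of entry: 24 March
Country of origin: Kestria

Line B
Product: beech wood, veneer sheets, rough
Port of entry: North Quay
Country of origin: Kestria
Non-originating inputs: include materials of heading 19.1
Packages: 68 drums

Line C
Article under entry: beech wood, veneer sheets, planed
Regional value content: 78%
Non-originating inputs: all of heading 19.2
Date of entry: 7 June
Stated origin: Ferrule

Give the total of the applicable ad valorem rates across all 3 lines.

Line A: beech → 19.1; fibreboard → 19.1.1; treated → 19.1.1.2. Scheduled 26%. Kestria agreement on 19.1.4.3: 19.1.1.2 not covered. → 26%.
Line B: beech → 19.1; veneer sheets → 19.1.2; rough → 19.1.2.2. Scheduled 23%. quota on 19.1.2.2 open → in-quota 4%; Kestria agreement on 19.1.4.3: 19.1.2.2 not covered. → 4%.
Line C: beech → 19.1; veneer sheets → 19.1.2; planed → 19.1.2.1. Scheduled 15%. Ferrule agreement on 19.1: RVC ≥ 65% → 19% available; Ferrule agreement on 19.2.1.2: 19.1.2.1 not covered; preference 19% not lower than 15% → no reduction. → 15%.
Sum: 26% + 4% + 15% = 45%.

45%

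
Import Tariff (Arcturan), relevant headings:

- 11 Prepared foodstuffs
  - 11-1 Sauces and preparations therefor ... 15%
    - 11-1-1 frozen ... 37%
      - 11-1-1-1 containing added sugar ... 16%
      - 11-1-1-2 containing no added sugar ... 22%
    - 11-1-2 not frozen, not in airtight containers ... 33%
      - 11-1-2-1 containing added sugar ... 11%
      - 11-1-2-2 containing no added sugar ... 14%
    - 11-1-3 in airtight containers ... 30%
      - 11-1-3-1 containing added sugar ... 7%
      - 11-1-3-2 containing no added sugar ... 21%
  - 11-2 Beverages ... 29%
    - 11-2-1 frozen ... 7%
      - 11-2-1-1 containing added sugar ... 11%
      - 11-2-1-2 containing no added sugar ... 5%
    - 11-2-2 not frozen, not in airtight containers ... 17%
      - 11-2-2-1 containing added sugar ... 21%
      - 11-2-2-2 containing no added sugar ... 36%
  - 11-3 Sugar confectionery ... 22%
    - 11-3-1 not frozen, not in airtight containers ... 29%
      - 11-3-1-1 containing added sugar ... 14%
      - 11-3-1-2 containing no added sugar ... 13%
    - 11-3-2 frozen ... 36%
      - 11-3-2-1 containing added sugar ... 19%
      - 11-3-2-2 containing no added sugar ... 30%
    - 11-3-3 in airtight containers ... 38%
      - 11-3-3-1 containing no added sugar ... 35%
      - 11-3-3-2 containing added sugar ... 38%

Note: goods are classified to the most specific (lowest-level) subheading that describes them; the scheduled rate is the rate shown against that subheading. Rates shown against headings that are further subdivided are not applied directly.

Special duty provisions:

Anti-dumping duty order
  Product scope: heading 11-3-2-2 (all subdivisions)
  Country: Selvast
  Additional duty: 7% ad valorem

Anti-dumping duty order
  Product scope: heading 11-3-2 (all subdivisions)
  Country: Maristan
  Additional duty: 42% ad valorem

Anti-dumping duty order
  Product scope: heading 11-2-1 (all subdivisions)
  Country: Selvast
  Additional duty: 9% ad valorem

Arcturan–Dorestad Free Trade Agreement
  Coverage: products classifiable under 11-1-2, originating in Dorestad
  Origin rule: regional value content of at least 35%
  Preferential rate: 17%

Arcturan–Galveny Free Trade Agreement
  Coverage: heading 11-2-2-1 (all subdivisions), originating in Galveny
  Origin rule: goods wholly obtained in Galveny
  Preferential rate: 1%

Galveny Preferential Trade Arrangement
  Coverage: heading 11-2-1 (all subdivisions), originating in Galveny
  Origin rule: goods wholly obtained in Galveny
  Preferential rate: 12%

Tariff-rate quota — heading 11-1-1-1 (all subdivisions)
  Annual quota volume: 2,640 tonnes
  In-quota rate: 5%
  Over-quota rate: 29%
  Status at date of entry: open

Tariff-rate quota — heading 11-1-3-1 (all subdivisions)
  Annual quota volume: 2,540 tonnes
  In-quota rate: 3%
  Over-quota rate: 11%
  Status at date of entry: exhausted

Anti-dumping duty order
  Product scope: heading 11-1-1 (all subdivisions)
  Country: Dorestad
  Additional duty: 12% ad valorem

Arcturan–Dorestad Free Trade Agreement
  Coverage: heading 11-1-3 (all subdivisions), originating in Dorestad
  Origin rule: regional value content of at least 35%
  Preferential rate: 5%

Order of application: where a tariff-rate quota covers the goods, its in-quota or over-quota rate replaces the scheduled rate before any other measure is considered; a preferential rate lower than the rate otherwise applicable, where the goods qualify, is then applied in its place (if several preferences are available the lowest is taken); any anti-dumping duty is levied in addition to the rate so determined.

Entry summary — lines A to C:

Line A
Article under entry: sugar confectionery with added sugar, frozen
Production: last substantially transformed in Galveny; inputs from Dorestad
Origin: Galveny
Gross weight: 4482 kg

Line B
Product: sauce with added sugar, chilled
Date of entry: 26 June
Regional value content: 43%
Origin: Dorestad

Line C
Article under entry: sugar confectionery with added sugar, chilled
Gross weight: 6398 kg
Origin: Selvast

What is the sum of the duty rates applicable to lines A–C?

Line A: sugar confectionery → 11-3; frozen → 11-3-2; with added sugar → 11-3-2-1. Scheduled 19%. Galveny agreement on 11-2-2-1: 11-3-2-1 not covered; Galveny agreement on 11-2-1: 11-3-2-1 not covered. → 19%.
Line B: sauce → 11-1; chilled → 11-1-2; with added sugar → 11-1-2-1. Scheduled 11%. Dorestad agreement on 11-1-2: RVC ≥ 35% → 17% available; Dorestad agreement on 11-1-3: 11-1-2-1 not covered; preference 17% not lower than 11% → no reduction. → 11%.
Line C: sugar confectionery → 11-3; chilled → 11-3-1; with added sugar → 11-3-1-1. Scheduled 14%. No special measure applies. → 14%.
Sum: 19% + 11% + 14% = 44%.

44%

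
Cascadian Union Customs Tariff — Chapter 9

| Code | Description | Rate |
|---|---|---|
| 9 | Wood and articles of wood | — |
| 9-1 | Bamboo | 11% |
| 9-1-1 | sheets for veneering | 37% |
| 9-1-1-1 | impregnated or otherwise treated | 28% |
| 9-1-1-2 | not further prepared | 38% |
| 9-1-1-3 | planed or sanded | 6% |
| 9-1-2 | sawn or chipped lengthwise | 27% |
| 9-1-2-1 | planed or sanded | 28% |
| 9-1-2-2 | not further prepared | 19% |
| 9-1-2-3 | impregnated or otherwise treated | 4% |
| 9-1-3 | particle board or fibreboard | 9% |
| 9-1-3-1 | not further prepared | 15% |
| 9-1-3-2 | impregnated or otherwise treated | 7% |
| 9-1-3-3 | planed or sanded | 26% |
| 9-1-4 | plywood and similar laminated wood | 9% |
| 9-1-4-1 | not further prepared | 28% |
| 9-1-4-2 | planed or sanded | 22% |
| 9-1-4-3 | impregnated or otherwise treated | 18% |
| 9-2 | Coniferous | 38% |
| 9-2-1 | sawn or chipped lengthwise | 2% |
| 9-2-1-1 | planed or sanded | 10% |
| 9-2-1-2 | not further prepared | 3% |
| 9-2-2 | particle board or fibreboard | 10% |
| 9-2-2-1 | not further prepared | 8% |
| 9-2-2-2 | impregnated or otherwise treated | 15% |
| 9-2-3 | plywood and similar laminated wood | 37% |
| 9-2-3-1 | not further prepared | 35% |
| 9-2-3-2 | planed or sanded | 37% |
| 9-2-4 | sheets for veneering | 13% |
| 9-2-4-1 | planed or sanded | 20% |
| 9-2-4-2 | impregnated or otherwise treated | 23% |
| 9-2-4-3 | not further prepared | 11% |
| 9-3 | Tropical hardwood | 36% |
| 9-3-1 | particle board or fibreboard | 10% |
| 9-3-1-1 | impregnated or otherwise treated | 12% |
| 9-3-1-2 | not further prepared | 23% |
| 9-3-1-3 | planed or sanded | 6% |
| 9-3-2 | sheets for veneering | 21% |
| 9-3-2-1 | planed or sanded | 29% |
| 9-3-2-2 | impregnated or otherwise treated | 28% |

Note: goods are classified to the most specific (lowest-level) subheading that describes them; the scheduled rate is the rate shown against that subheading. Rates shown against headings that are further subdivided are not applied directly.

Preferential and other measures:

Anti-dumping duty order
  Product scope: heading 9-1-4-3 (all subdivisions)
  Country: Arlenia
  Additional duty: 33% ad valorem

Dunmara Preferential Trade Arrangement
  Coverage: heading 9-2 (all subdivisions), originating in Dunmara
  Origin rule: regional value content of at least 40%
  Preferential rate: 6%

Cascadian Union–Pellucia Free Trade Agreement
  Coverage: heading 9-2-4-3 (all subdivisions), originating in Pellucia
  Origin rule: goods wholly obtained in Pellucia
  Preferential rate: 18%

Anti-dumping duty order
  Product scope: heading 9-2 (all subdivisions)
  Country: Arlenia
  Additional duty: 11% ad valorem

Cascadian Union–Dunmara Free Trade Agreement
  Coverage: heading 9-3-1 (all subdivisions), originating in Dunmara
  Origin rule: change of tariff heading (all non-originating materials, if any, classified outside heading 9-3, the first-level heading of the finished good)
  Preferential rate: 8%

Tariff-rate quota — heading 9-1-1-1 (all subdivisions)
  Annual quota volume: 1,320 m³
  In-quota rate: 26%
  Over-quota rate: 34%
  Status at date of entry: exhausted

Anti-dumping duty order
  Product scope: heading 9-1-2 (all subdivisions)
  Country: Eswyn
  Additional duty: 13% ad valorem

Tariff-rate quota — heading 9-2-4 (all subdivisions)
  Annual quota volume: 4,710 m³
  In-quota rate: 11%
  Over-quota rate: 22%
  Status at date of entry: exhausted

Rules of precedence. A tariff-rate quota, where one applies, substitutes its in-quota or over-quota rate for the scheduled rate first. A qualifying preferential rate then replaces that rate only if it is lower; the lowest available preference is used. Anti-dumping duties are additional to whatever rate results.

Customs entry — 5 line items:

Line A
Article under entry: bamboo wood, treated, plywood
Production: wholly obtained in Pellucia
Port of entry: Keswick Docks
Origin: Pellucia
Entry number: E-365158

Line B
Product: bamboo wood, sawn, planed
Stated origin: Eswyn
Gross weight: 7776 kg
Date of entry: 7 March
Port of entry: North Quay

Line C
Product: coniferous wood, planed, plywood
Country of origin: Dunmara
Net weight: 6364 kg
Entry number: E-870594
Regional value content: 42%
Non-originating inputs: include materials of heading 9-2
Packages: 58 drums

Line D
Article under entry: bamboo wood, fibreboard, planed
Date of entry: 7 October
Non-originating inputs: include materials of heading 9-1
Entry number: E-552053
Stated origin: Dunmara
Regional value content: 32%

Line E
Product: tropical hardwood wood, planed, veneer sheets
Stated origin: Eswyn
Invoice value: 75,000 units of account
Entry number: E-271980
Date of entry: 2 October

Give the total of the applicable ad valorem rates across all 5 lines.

Line A: bamboo → 9-1; plywood → 9-1-4; treated → 9-1-4-3. Scheduled 18%. Pellucia agreement on 9-2-4-3: 9-1-4-3 not covered. → 18%.
Line B: bamboo → 9-1; sawn → 9-1-2; planed → 9-1-2-1. Scheduled 28%. anti-dumping (Eswyn, 9-1-2): +13%; total 28% + 13% = 41%. → 41%.
Line C: coniferous → 9-2; plywood → 9-2-3; planed → 9-2-3-2. Scheduled 37%. Dunmara agreement on 9-2: RVC ≥ 40% → 6% available; Dunmara agreement on 9-3-1: 9-2-3-2 not covered; preferential 6%. → 6%.
Line D: bamboo → 9-1; fibreboard → 9-1-3; planed → 9-1-3-3. Scheduled 26%. Dunmara agreement on 9-2: 9-1-3-3 not covered; Dunmara agreement on 9-3-1: 9-1-3-3 not covered. → 26%.
Line E: tropical hardwood → 9-3; veneer sheets → 9-3-2; planed → 9-3-2-1. Scheduled 29%. No special measure applies. → 29%.
Sum: 18% + 41% + 6% + 26% + 29% = 120%.

120%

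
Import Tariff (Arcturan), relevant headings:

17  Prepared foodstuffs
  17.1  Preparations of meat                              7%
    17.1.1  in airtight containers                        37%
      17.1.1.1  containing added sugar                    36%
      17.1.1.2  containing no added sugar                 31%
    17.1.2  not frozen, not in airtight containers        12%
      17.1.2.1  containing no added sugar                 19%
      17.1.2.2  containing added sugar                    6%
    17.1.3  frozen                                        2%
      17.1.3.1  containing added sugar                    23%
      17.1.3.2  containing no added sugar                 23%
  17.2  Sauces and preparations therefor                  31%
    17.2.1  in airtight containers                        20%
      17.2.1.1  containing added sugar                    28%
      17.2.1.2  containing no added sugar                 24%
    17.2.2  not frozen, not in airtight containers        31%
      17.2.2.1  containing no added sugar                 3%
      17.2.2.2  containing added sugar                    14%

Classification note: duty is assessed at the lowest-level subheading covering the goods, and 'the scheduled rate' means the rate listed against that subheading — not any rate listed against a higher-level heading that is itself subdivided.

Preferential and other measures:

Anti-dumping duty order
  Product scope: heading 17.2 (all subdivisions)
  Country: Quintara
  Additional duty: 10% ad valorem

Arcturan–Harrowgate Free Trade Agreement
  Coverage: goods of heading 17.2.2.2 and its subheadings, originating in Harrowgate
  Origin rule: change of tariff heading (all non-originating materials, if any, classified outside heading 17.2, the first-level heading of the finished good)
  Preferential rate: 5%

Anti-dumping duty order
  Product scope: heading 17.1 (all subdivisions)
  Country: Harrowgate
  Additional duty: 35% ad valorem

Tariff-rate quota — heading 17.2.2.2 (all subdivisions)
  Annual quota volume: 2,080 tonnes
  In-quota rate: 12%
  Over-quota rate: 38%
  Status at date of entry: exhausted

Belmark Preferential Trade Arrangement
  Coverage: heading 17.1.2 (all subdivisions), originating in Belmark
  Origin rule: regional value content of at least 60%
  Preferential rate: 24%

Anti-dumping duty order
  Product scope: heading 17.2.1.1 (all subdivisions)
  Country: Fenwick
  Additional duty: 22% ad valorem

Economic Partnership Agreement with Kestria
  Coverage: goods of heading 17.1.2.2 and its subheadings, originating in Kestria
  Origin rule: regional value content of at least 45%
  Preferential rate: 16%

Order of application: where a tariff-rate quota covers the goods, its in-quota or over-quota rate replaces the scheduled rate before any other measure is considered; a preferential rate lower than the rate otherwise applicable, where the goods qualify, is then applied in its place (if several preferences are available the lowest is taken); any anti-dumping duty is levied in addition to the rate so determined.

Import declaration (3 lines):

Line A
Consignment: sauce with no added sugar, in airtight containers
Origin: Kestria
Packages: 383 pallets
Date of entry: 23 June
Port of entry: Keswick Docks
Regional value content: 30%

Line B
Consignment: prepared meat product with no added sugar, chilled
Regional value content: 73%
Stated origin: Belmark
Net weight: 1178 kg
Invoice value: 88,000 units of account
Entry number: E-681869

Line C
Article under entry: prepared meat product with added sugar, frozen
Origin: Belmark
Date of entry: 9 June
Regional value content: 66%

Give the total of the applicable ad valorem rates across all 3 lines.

66%

Line A: sauce → 17.2; in airtight containers → 17.2.1; with no added sugar → 17.2.1.2. Scheduled 24%. Kestria agreement on 17.1.2.2: 17.2.1.2 not covered. → 24%.
Line B: prepared meat product → 17.1; chilled → 17.1.2; with no added sugar → 17.1.2.1. Scheduled 19%. Belmark agreement on 17.1.2: RVC ≥ 60% → 24% available; preference 24% not lower than 19% → no reduction. → 19%.
Line C: prepared meat product → 17.1; frozen → 17.1.3; with added sugar → 17.1.3.1. Scheduled 23%. Belmark agreement on 17.1.2: 17.1.3.1 not covered. → 23%.
Sum: 24% + 19% + 23% = 66%.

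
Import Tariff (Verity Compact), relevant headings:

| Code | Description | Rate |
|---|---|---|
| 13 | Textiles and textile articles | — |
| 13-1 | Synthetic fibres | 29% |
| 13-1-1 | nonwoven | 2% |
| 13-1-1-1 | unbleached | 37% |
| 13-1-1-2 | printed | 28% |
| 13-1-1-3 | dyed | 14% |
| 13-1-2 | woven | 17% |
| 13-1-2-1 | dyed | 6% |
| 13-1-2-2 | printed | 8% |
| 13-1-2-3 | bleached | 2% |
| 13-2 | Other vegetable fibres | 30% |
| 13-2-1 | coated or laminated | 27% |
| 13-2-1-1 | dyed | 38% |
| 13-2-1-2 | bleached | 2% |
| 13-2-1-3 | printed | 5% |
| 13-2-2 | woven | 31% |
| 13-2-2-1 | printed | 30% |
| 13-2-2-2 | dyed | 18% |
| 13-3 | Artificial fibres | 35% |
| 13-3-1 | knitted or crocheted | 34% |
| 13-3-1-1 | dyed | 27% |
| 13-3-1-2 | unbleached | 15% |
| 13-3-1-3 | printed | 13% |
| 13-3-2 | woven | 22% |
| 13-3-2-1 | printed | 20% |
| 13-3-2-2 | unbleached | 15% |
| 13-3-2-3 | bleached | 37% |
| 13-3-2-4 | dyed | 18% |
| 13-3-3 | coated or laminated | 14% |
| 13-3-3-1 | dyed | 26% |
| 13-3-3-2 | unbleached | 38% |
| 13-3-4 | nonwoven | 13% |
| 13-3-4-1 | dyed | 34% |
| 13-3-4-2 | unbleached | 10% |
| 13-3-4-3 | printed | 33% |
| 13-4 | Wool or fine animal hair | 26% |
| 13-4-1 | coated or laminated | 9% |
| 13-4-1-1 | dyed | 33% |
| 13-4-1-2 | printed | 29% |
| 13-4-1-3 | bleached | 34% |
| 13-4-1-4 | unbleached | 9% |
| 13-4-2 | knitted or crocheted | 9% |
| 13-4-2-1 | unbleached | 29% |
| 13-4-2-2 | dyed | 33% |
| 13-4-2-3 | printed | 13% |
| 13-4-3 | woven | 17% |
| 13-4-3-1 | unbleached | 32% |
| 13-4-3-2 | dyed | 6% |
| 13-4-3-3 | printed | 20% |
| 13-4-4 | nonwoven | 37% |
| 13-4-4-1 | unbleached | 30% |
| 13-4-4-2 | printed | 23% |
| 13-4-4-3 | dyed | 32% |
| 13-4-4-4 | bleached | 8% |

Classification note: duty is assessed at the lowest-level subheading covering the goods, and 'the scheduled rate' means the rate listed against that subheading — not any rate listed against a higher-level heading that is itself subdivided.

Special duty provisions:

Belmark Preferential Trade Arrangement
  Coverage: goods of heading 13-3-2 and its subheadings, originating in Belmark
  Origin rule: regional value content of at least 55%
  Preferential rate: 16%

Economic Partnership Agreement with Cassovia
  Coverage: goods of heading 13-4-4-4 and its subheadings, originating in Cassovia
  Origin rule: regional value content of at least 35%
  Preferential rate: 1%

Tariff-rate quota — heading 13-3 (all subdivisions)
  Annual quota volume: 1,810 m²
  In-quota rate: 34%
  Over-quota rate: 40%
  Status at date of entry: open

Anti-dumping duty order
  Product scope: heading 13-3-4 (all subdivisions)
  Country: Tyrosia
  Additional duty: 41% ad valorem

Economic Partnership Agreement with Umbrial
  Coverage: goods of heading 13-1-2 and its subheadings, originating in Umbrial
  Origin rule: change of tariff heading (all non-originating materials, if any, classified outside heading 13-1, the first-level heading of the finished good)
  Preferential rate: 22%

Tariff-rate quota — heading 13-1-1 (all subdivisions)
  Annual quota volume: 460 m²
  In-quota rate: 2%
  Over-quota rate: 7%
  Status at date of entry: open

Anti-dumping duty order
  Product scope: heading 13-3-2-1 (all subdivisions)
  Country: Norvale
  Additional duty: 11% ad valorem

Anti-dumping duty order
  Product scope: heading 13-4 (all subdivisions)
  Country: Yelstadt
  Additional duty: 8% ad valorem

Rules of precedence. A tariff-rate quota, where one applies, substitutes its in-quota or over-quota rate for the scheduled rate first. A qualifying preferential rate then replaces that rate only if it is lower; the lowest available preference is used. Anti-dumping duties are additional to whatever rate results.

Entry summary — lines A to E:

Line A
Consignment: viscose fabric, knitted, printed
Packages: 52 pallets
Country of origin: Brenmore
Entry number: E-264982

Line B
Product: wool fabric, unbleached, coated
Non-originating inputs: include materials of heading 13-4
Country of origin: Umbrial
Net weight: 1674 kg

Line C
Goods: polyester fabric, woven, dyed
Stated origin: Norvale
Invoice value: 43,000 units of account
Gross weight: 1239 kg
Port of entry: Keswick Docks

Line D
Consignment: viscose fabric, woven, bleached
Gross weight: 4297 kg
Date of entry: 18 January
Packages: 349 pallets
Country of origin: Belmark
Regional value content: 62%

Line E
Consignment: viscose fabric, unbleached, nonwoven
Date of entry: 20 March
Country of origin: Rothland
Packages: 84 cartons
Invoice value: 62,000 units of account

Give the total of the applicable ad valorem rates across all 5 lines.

99%

Line A: viscose → 13-3; knitted → 13-3-1; printed → 13-3-1-3. Scheduled 13%. quota on 13-3 open → in-quota 34%. → 34%.
Line B: wool → 13-4; coated → 13-4-1; unbleached → 13-4-1-4. Scheduled 9%. Umbrial agreement on 13-1-2: 13-4-1-4 not covered. → 9%.
Line C: polyester → 13-1; woven → 13-1-2; dyed → 13-1-2-1. Scheduled 6%. No special measure applies. → 6%.
Line D: viscose → 13-3; woven → 13-3-2; bleached → 13-3-2-3. Scheduled 37%. quota on 13-3 open → in-quota 34%; Belmark agreement on 13-3-2: RVC ≥ 55% → 16% available; preferential 16%. → 16%.
Line E: viscose → 13-3; nonwoven → 13-3-4; unbleached → 13-3-4-2. Scheduled 10%. quota on 13-3 open → in-quota 34%. → 34%.
Sum: 34% + 9% + 6% + 16% + 34% = 99%.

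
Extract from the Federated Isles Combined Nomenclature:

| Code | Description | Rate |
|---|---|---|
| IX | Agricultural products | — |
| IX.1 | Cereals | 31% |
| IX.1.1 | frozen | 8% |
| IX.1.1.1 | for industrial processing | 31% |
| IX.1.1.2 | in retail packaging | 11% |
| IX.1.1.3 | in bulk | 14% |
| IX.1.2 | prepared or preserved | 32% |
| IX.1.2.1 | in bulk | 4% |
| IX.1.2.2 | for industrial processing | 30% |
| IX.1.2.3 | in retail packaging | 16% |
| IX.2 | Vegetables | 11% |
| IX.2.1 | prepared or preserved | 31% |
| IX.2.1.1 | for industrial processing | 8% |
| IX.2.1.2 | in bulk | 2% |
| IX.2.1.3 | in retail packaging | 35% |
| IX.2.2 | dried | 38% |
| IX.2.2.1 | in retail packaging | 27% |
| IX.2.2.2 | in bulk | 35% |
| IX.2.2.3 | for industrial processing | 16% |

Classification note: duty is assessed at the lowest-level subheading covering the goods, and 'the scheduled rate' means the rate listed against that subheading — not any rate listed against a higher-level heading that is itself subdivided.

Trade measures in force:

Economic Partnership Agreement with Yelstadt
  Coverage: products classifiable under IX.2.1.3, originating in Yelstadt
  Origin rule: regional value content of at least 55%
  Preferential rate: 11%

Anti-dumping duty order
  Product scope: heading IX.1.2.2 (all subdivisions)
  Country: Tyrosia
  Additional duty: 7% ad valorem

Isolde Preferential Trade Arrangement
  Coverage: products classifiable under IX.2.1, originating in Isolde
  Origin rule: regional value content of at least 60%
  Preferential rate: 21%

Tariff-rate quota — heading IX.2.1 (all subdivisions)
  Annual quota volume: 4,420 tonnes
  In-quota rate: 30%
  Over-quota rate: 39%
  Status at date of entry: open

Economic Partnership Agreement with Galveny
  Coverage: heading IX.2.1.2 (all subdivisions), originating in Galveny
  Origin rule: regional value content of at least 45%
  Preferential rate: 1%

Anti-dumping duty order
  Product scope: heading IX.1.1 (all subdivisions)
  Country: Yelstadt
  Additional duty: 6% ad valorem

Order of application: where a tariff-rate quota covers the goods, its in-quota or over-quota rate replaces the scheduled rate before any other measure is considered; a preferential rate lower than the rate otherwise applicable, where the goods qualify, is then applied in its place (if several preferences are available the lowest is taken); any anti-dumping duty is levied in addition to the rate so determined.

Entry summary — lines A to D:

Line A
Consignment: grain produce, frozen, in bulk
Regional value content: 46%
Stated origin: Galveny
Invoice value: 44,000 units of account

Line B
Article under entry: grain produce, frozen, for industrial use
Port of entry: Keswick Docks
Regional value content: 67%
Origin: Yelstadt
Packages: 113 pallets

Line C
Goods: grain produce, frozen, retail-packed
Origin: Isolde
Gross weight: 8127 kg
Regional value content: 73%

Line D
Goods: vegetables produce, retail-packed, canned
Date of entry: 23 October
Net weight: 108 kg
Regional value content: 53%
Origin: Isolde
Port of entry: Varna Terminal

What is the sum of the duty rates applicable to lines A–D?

92%

Line A: grain → IX.1; frozen → IX.1.1; in bulk → IX.1.1.3. Scheduled 14%. Galveny agreement on IX.2.1.2: IX.1.1.3 not covered. → 14%.
Line B: grain → IX.1; frozen → IX.1.1; for industrial use → IX.1.1.1. Scheduled 31%. Yelstadt agreement on IX.2.1.3: IX.1.1.1 not covered; anti-dumping (Yelstadt, IX.1.1): +6%; total 31% + 6% = 37%. → 37%.
Line C: grain → IX.1; frozen → IX.1.1; retail-packed → IX.1.1.2. Scheduled 11%. Isolde agreement on IX.2.1: IX.1.1.2 not covered. → 11%.
Line D: vegetables → IX.2; canned → IX.2.1; retail-packed → IX.2.1.3. Scheduled 35%. quota on IX.2.1 open → in-quota 30%; Isolde agreement on IX.2.1: RVC < 60%. → 30%.
Sum: 14% + 37% + 11% + 30% = 92%.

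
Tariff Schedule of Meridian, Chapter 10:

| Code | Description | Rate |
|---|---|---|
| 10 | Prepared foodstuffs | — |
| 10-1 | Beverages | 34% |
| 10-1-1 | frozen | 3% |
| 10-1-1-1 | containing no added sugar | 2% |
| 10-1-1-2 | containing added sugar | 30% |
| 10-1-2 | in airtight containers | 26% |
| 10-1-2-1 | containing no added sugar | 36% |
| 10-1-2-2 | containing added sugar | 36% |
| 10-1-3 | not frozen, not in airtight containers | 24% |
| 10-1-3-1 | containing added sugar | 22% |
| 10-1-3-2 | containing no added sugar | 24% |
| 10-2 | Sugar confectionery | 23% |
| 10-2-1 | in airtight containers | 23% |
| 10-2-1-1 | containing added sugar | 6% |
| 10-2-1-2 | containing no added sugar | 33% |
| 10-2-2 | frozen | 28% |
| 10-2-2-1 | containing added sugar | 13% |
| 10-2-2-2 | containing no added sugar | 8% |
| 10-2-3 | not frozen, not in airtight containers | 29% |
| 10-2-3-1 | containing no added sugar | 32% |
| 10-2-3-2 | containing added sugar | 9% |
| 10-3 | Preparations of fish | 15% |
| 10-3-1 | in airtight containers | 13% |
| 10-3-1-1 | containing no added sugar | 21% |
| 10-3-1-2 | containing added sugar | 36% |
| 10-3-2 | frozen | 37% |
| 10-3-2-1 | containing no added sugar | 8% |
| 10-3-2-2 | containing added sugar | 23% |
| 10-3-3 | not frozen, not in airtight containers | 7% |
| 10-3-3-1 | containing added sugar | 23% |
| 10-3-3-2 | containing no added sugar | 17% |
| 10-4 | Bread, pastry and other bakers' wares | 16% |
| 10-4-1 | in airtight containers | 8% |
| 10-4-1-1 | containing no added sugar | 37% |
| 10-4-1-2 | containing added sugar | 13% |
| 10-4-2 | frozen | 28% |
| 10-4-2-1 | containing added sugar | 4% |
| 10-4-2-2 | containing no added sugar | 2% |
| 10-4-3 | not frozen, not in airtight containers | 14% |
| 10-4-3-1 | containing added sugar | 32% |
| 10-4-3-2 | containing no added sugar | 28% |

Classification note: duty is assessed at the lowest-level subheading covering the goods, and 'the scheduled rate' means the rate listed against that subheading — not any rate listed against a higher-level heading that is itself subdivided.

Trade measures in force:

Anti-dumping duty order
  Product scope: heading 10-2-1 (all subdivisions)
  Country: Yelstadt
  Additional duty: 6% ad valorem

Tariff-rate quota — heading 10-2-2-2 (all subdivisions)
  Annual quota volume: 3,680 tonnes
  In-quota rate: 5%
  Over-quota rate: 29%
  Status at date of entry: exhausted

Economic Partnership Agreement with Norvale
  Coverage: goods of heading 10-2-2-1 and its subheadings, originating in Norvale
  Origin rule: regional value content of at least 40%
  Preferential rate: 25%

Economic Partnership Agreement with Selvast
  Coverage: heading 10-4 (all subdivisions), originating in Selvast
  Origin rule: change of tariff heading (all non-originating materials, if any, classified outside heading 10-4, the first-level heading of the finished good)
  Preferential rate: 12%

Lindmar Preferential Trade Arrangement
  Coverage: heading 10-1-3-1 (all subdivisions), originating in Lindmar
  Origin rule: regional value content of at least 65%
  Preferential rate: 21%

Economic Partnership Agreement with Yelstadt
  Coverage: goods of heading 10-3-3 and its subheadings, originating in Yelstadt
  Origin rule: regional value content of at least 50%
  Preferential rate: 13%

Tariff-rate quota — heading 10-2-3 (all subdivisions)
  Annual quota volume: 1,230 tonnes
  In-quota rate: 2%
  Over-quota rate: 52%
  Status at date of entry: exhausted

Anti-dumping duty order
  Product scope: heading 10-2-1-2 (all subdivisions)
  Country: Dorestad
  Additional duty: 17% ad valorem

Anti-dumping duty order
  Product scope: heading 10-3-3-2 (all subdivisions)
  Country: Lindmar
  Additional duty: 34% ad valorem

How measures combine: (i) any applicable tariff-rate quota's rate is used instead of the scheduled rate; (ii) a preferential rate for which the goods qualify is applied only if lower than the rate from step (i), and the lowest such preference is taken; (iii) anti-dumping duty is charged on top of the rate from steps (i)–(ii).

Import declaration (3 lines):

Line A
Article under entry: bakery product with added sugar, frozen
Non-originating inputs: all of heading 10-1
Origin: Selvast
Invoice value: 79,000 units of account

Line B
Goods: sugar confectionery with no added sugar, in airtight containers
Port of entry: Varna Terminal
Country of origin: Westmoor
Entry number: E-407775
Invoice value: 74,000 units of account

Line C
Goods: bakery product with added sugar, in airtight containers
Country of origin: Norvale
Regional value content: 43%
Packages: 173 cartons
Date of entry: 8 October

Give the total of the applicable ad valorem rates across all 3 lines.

50%

Line A: bakery product → 10-4; frozen → 10-4-2; with added sugar → 10-4-2-1. Scheduled 4%. Selvast agreement on 10-4: CTH met → 12% available; preference 12% not lower than 4% → no reduction. → 4%.
Line B: sugar confectionery → 10-2; in airtight containers → 10-2-1; with no added sugar → 10-2-1-2. Scheduled 33%. No special measure applies. → 33%.
Line C: bakery product → 10-4; in airtight containers → 10-4-1; with added sugar → 10-4-1-2. Scheduled 13%. Norvale agreement on 10-2-2-1: 10-4-1-2 not covered. → 13%.
Sum: 4% + 33% + 13% = 50%.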